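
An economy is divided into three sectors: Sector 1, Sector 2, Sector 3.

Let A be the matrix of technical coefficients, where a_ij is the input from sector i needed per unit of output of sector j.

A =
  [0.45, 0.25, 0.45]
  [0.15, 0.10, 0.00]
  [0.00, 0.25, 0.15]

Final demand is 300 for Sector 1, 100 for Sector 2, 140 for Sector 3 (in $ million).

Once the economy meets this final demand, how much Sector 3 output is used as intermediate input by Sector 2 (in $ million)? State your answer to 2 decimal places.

I − A =
  [   0.55    -0.25    -0.45]
  [  -0.15     0.90     0.00]
  [   0.00    -0.25     0.85]
Cofactors of I−A, C_ij = (−1)^(i+j)·(minor ij) (rows/columns in the sector order above):
  C_11 = (0.90)(0.85) − (0.00)(-0.25) = 0.7650
  C_12 = −[(-0.15)(0.85) − (0.00)(0.00)] = 0.1275
  C_13 = (-0.15)(-0.25) − (0.90)(0.00) = 0.0375
  C_21 = −[(-0.25)(0.85) − (-0.45)(-0.25)] = 0.3250
  C_22 = (0.55)(0.85) − (-0.45)(0.00) = 0.4675
  C_23 = −[(0.55)(-0.25) − (-0.25)(0.00)] = 0.1375
  C_31 = (-0.25)(0.00) − (-0.45)(0.90) = 0.4050
  C_32 = −[(0.55)(0.00) − (-0.45)(-0.15)] = 0.0675
  C_33 = (0.55)(0.90) − (-0.25)(-0.15) = 0.4575
det(I−A) = Σ_j (I−A)_1j·C_1j = (0.55)(0.7650) + (-0.25)(0.1275) + (-0.45)(0.0375) = 0.3720
adj(I−A) = Cᵀ =
  [ 0.7650   0.3250   0.4050]
  [ 0.1275   0.4675   0.0675]
  [ 0.0375   0.1375   0.4575]
(I − A)⁻¹ = adj(I−A) / det(I−A) ≈
  [   2.0565     0.8737     1.0887]
  [   0.3427     1.2567     0.1815]
  [   0.1008     0.3696     1.2298]
First solve x = (I − A)⁻¹ d = adj(I−A)·d / det(I−A); in particular x_2 = (0.1275·300 + 0.4675·100 + 0.0675·140) / 0.3720 = 94.45 / 0.3720 ≈ 253.8978.
Intermediate flow from 3 to 2: z_32 = a_32 · x_2 = 0.25 × 94.45 / 0.3720 = 23.6125 / 0.3720 ≈ 63.47.

z_32 = 63.47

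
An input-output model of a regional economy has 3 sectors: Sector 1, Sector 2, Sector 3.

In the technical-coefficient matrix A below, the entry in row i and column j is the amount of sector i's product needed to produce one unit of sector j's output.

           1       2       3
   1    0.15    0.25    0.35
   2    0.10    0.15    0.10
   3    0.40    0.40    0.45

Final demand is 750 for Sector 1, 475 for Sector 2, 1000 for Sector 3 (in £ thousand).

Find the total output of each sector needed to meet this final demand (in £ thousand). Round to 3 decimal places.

x_1 = 3750.454, x_2 = 1678.463, x_3 = 5766.485

I − A =
  [   0.85    -0.25    -0.35]
  [  -0.10     0.85    -0.10]
  [  -0.40    -0.40     0.55]
Cofactors of I−A, C_ij = (−1)^(i+j)·(minor ij) (rows/columns in the sector order above):
  C_11 = (0.85)(0.55) − (-0.10)(-0.40) = 0.4275
  C_12 = −[(-0.10)(0.55) − (-0.10)(-0.40)] = 0.0950
  C_13 = (-0.10)(-0.40) − (0.85)(-0.40) = 0.3800
  C_21 = −[(-0.25)(0.55) − (-0.35)(-0.40)] = 0.2775
  C_22 = (0.85)(0.55) − (-0.35)(-0.40) = 0.3275
  C_23 = −[(0.85)(-0.40) − (-0.25)(-0.40)] = 0.4400
  C_31 = (-0.25)(-0.10) − (-0.35)(0.85) = 0.3225
  C_32 = −[(0.85)(-0.10) − (-0.35)(-0.10)] = 0.1200
  C_33 = (0.85)(0.85) − (-0.25)(-0.10) = 0.6975
det(I−A) = Σ_j (I−A)_1j·C_1j = (0.85)(0.4275) + (-0.25)(0.0950) + (-0.35)(0.3800) = 0.206625
adj(I−A) = Cᵀ =
  [ 0.4275   0.2775   0.3225]
  [ 0.0950   0.3275   0.1200]
  [ 0.3800   0.4400   0.6975]
(I − A)⁻¹ = adj(I−A) / det(I−A) ≈
  [   2.0690     1.3430     1.5608]
  [   0.4598     1.5850     0.5808]
  [   1.8391     2.1295     3.3757]
x = (I − A)⁻¹ d = adj(I−A)·d / det(I−A), with det(I−A) = 0.206625:
  x_1 = (0.4275·750 + 0.2775·475 + 0.3225·1000) / 0.206625 = 774.9375 / 0.206625 ≈ 3750.454
  x_2 = (0.0950·750 + 0.3275·475 + 0.1200·1000) / 0.206625 = 346.8125 / 0.206625 ≈ 1678.463
  x_3 = (0.3800·750 + 0.4400·475 + 0.6975·1000) / 0.206625 = 1191.50 / 0.206625 ≈ 5766.485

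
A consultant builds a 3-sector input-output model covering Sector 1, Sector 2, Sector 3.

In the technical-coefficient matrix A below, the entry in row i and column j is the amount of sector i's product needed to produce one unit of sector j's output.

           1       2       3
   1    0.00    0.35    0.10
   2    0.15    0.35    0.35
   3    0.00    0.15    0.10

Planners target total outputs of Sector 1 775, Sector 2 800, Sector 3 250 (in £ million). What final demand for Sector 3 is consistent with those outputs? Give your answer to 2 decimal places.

d_3 = 105.00

I − A =
  [   1.00    -0.35    -0.10]
  [  -0.15     0.65    -0.35]
  [   0.00    -0.15     0.90]
d = (I − A) x:
  d_1 = (+1.00)·775 + (-0.35)·800 + (-0.10)·250 = 470.00
  d_2 = (-0.15)·775 + (+0.65)·800 + (-0.35)·250 = 316.25
  d_3 = (+0.00)·775 + (-0.15)·800 + (+0.90)·250 = 105.00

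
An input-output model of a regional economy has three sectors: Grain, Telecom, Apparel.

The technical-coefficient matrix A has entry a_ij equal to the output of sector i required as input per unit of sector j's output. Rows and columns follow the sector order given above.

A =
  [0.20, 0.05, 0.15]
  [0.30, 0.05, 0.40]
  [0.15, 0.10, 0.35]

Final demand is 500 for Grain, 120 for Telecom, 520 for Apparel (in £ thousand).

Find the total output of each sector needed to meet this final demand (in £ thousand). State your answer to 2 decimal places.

I − A =
  [   0.80    -0.05    -0.15]
  [  -0.30     0.95    -0.40]
  [  -0.15    -0.10     0.65]
Cofactors of I−A, C_ij = (−1)^(i+j)·(minor ij) (rows/columns in the sector order above):
  C_11 = (0.95)(0.65) − (-0.40)(-0.10) = 0.5775
  C_12 = −[(-0.30)(0.65) − (-0.40)(-0.15)] = 0.2550
  C_13 = (-0.30)(-0.10) − (0.95)(-0.15) = 0.1725
  C_21 = −[(-0.05)(0.65) − (-0.15)(-0.10)] = 0.0475
  C_22 = (0.80)(0.65) − (-0.15)(-0.15) = 0.4975
  C_23 = −[(0.80)(-0.10) − (-0.05)(-0.15)] = 0.0875
  C_31 = (-0.05)(-0.40) − (-0.15)(0.95) = 0.1625
  C_32 = −[(0.80)(-0.40) − (-0.15)(-0.30)] = 0.3650
  C_33 = (0.80)(0.95) − (-0.05)(-0.30) = 0.7450
det(I−A) = Σ_j (I−A)_1j·C_1j = (0.80)(0.5775) + (-0.05)(0.2550) + (-0.15)(0.1725) = 0.423375
adj(I−A) = Cᵀ =
  [ 0.5775   0.0475   0.1625]
  [ 0.2550   0.4975   0.3650]
  [ 0.1725   0.0875   0.7450]
(I − A)⁻¹ = adj(I−A) / det(I−A) ≈
  [   1.3640     0.1122     0.3838]
  [   0.6023     1.1751     0.8621]
  [   0.4074     0.2067     1.7597]
x = (I − A)⁻¹ d = adj(I−A)·d / det(I−A), with det(I−A) = 0.423375:
  x_1 = (0.5775·500 + 0.0475·120 + 0.1625·520) / 0.423375 = 378.95 / 0.423375 ≈ 895.07
  x_2 = (0.2550·500 + 0.4975·120 + 0.3650·520) / 0.423375 = 377.00 / 0.423375 ≈ 890.46
  x_3 = (0.1725·500 + 0.0875·120 + 0.7450·520) / 0.423375 = 484.15 / 0.423375 ≈ 1143.55

x_1 = 895.07, x_2 = 890.46, x_3 = 1143.55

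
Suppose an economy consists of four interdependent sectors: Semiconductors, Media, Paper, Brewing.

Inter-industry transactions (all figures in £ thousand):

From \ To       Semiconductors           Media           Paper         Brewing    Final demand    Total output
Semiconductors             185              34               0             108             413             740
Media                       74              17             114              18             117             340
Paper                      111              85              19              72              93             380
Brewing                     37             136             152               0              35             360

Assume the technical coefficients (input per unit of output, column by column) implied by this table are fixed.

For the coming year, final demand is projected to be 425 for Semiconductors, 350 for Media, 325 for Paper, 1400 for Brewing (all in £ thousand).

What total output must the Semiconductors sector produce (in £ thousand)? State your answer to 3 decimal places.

Technical coefficients a_ij = z_ij / X_j:
  a_11 = 185/740 = 0.25, a_21 = 74/740 = 0.10, a_31 = 111/740 = 0.15, a_41 = 37/740 = 0.05
  a_12 = 34/340 = 0.10, a_22 = 17/340 = 0.05, a_32 = 85/340 = 0.25, a_42 = 136/340 = 0.40
  a_13 = 0/380 = 0.00, a_23 = 114/380 = 0.30, a_33 = 19/380 = 0.05, a_43 = 152/380 = 0.40
  a_14 = 108/360 = 0.30, a_24 = 18/360 = 0.05, a_34 = 72/360 = 0.20, a_44 = 0/360 = 0.00
I − A =
  [   0.75    -0.10     0.00    -0.30]
  [  -0.10     0.95    -0.30    -0.05]
  [  -0.15    -0.25     0.95    -0.20]
  [  -0.05    -0.40    -0.40     1.00]
Compute the cofactors C_ij = (−1)^(i+j)·(3×3 minor ij) of I−A; the adjugate is their transpose:
adj(I−A) = Cᵀ =
  [ 0.703500   0.231000   0.182000   0.259000]
  [ 0.140375   0.620250   0.247500   0.122625]
  [ 0.182625   0.277750   0.661000   0.200875]
  [ 0.164375   0.370750   0.372500   0.606625]
det(I−A) = Σ_j (I−A)_1j·C_1j = (0.75)(0.703500) + (-0.10)(0.140375) + (0.00)(0.182625) + (-0.30)(0.164375) = 0.464275
(I − A)⁻¹ = adj(I−A) / det(I−A) ≈
  [   1.5153     0.4975     0.3920     0.5579]
  [   0.3024     1.3360     0.5331     0.2641]
  [   0.3934     0.5982     1.4237     0.4327]
  [   0.3540     0.7986     0.8023     1.3066]
x = (I − A)⁻¹ d = adj(I−A)·d / det(I−A), with det(I−A) = 0.464275:
  x_1 = (0.703500·425 + 0.231000·350 + 0.182000·325 + 0.259000·1400) / 0.464275 = 801.5875 / 0.464275 ≈ 1726.536
  x_2 = (0.140375·425 + 0.620250·350 + 0.247500·325 + 0.122625·1400) / 0.464275 = 528.859375 / 0.464275 ≈ 1139.108
  x_3 = (0.182625·425 + 0.277750·350 + 0.661000·325 + 0.200875·1400) / 0.464275 = 670.878125 / 0.464275 ≈ 1445.002
  x_4 = (0.164375·425 + 0.370750·350 + 0.372500·325 + 0.606625·1400) / 0.464275 = 1169.959375 / 0.464275 ≈ 2519.971

x_1 = 1726.536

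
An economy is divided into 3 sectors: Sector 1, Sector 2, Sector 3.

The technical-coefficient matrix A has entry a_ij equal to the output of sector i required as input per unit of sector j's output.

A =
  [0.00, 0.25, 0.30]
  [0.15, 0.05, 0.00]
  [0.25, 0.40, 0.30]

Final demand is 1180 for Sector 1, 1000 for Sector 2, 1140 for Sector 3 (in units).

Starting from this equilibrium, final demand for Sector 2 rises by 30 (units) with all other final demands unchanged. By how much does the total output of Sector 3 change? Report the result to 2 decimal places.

Δx_3 = 25.25

I − A =
  [   1.00    -0.25    -0.30]
  [  -0.15     0.95     0.00]
  [  -0.25    -0.40     0.70]
Cofactors of I−A, C_ij = (−1)^(i+j)·(minor ij) (rows/columns in the sector order above):
  C_11 = (0.95)(0.70) − (0.00)(-0.40) = 0.6650
  C_12 = −[(-0.15)(0.70) − (0.00)(-0.25)] = 0.1050
  C_13 = (-0.15)(-0.40) − (0.95)(-0.25) = 0.2975
  C_21 = −[(-0.25)(0.70) − (-0.30)(-0.40)] = 0.2950
  C_22 = (1.00)(0.70) − (-0.30)(-0.25) = 0.6250
  C_23 = −[(1.00)(-0.40) − (-0.25)(-0.25)] = 0.4625
  C_31 = (-0.25)(0.00) − (-0.30)(0.95) = 0.2850
  C_32 = −[(1.00)(0.00) − (-0.30)(-0.15)] = 0.0450
  C_33 = (1.00)(0.95) − (-0.25)(-0.15) = 0.9125
det(I−A) = Σ_j (I−A)_1j·C_1j = (1.00)(0.6650) + (-0.25)(0.1050) + (-0.30)(0.2975) = 0.5495
adj(I−A) = Cᵀ =
  [ 0.6650   0.2950   0.2850]
  [ 0.1050   0.6250   0.0450]
  [ 0.2975   0.4625   0.9125]
(I − A)⁻¹ = adj(I−A) / det(I−A) ≈
  [   1.2102     0.5369     0.5187]
  [   0.1911     1.1374     0.0819]
  [   0.5414     0.8417     1.6606]
Δx = (I − A)⁻¹ Δd with Δd having +30 in the Sector 2 component and 0 elsewhere.
So Δx_3 = L_32 · (+30), where L_32 = adj(I−A)_32 / det(I−A) = 0.4625 / 0.5495.
Δx_3 = 0.4625 × (+30) / 0.5495 = 13.875 / 0.5495 ≈ 25.25.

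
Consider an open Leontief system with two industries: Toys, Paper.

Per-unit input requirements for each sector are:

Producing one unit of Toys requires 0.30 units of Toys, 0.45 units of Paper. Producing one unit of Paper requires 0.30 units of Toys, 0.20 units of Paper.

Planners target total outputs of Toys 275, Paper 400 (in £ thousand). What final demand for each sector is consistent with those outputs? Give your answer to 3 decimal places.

d_T = 72.500, d_P = 196.250

I − A =
  [   0.70    -0.30]
  [  -0.45     0.80]
d = (I − A) x:
  d_T = (+0.70)·275 + (-0.30)·400 = 72.500
  d_P = (-0.45)·275 + (+0.80)·400 = 196.250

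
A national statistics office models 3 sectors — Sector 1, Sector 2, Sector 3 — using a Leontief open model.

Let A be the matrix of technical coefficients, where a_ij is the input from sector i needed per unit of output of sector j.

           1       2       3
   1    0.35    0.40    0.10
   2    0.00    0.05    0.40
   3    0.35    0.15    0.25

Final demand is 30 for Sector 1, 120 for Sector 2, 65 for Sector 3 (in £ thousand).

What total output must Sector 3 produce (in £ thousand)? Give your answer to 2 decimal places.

I − A =
  [   0.65    -0.40    -0.10]
  [   0.00     0.95    -0.40]
  [  -0.35    -0.15     0.75]
Cofactors of I−A, C_ij = (−1)^(i+j)·(minor ij) (rows/columns in the sector order above):
  C_11 = (0.95)(0.75) − (-0.40)(-0.15) = 0.6525
  C_12 = −[(0.00)(0.75) − (-0.40)(-0.35)] = 0.1400
  C_13 = (0.00)(-0.15) − (0.95)(-0.35) = 0.3325
  C_21 = −[(-0.40)(0.75) − (-0.10)(-0.15)] = 0.3150
  C_22 = (0.65)(0.75) − (-0.10)(-0.35) = 0.4525
  C_23 = −[(0.65)(-0.15) − (-0.40)(-0.35)] = 0.2375
  C_31 = (-0.40)(-0.40) − (-0.10)(0.95) = 0.2550
  C_32 = −[(0.65)(-0.40) − (-0.10)(0.00)] = 0.2600
  C_33 = (0.65)(0.95) − (-0.40)(0.00) = 0.6175
det(I−A) = Σ_j (I−A)_1j·C_1j = (0.65)(0.6525) + (-0.40)(0.1400) + (-0.10)(0.3325) = 0.334875
adj(I−A) = Cᵀ =
  [ 0.6525   0.3150   0.2550]
  [ 0.1400   0.4525   0.2600]
  [ 0.3325   0.2375   0.6175]
(I − A)⁻¹ = adj(I−A) / det(I−A) ≈
  [   1.9485     0.9406     0.7615]
  [   0.4181     1.3513     0.7764]
  [   0.9929     0.7092     1.8440]
x = (I − A)⁻¹ d = adj(I−A)·d / det(I−A), with det(I−A) = 0.334875:
  x_1 = (0.6525·30 + 0.3150·120 + 0.2550·65) / 0.334875 = 73.95 / 0.334875 ≈ 220.83
  x_2 = (0.1400·30 + 0.4525·120 + 0.2600·65) / 0.334875 = 75.40 / 0.334875 ≈ 225.16
  x_3 = (0.3325·30 + 0.2375·120 + 0.6175·65) / 0.334875 = 78.6125 / 0.334875 ≈ 234.75

x_3 = 234.75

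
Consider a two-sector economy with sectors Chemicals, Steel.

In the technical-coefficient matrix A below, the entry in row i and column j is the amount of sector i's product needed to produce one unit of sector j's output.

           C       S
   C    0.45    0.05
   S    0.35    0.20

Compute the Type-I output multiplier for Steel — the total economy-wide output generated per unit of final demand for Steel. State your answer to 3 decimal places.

I − A =
  [   0.55    -0.05]
  [  -0.35     0.80]
det(I−A) = (0.55)(0.80) − (-0.05)(-0.35) = 0.4225
adj(I−A) = [[0.80, 0.05], [0.35, 0.55]]
(I − A)⁻¹ = adj(I−A) / det(I−A) ≈
  [   1.8935     0.1183]
  [   0.8284     1.3018]
The output multiplier for sector j is the column-j sum of the Leontief inverse (I − A)⁻¹ = adj(I−A) / det(I−A).
Column S of adj(I−A): (0.05, 0.55); det(I−A) = 0.4225.
m_S = (0.05 + 0.55) / 0.4225 = 0.60 / 0.4225 ≈ 1.420.

m_S = 1.420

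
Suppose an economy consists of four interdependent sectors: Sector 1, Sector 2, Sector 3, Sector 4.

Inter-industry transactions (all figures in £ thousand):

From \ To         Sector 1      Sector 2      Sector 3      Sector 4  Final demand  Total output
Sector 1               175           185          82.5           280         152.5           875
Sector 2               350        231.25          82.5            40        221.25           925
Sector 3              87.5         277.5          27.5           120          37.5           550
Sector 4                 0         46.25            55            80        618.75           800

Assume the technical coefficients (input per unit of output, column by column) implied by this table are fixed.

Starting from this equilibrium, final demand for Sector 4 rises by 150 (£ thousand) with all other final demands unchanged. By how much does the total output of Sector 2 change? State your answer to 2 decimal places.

Δx_2 = 85.05

Technical coefficients a_ij = z_ij / X_j:
  a_11 = 175/875 = 0.20, a_21 = 350/875 = 0.40, a_31 = 87.5/875 = 0.10, a_41 = 0/875 = 0.00
  a_12 = 185/925 = 0.20, a_22 = 231.25/925 = 0.25, a_32 = 277.5/925 = 0.30, a_42 = 46.25/925 = 0.05
  a_13 = 82.5/550 = 0.15, a_23 = 82.5/550 = 0.15, a_33 = 27.5/550 = 0.05, a_43 = 55/550 = 0.10
  a_14 = 280/800 = 0.35, a_24 = 40/800 = 0.05, a_34 = 120/800 = 0.15, a_44 = 80/800 = 0.10
I − A =
  [   0.80    -0.20    -0.15    -0.35]
  [  -0.40     0.75    -0.15    -0.05]
  [  -0.10    -0.30     0.95    -0.15]
  [   0.00    -0.05    -0.10     0.90]
Compute the cofactors C_ij = (−1)^(i+j)·(3×3 minor ij) of I−A; the adjugate is their transpose:
adj(I−A) = Cᵀ =
  [ 0.58450   0.23675   0.15775   0.26675]
  [ 0.35000   0.65500   0.18000   0.20250]
  [ 0.17825   0.24175   0.45900   0.15925]
  [ 0.03925   0.06325   0.06100   0.42575]
det(I−A) = Σ_j (I−A)_1j·C_1j = (0.80)(0.58450) + (-0.20)(0.35000) + (-0.15)(0.17825) + (-0.35)(0.03925) = 0.357125
(I − A)⁻¹ = adj(I−A) / det(I−A) ≈
  [   1.6367     0.6629     0.4417     0.7469]
  [   0.9800     1.8341     0.5040     0.5670]
  [   0.4991     0.6769     1.2853     0.4459]
  [   0.1099     0.1771     0.1708     1.1922]
Δx = (I − A)⁻¹ Δd with Δd having +150 in the Sector 4 component and 0 elsewhere.
So Δx_2 = L_24 · (+150), where L_24 = adj(I−A)_24 / det(I−A) = 0.20250 / 0.357125.
Δx_2 = 0.20250 × (+150) / 0.357125 = 30.375 / 0.357125 ≈ 85.05.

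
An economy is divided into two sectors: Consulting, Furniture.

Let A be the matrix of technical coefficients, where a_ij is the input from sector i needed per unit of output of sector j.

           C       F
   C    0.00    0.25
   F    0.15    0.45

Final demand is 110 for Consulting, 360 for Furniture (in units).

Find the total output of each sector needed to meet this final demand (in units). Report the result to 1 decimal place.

I − A =
  [   1.00    -0.25]
  [  -0.15     0.55]
det(I−A) = (1.00)(0.55) − (-0.25)(-0.15) = 0.5125
adj(I−A) = [[0.55, 0.25], [0.15, 1.00]]
(I − A)⁻¹ = adj(I−A) / det(I−A) ≈
  [   1.0732     0.4878]
  [   0.2927     1.9512]
x = (I − A)⁻¹ d = adj(I−A)·d / det(I−A), with det(I−A) = 0.5125:
  x_C = (0.55·110 + 0.25·360) / 0.5125 = 150.50 / 0.5125 ≈ 293.7
  x_F = (0.15·110 + 1.00·360) / 0.5125 = 376.50 / 0.5125 ≈ 734.6

x_C = 293.7, x_F = 734.6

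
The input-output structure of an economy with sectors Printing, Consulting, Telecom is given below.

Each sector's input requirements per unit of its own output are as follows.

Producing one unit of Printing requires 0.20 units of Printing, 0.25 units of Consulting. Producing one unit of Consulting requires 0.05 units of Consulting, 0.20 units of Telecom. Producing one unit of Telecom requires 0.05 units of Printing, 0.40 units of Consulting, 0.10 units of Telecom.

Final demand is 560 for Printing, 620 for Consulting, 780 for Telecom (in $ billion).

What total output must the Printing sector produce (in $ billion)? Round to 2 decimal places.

I − A =
  [   0.80     0.00    -0.05]
  [  -0.25     0.95    -0.40]
  [   0.00    -0.20     0.90]
Cofactors of I−A, C_ij = (−1)^(i+j)·(minor ij) (rows/columns in the sector order above):
  C_11 = (0.95)(0.90) − (-0.40)(-0.20) = 0.7750
  C_12 = −[(-0.25)(0.90) − (-0.40)(0.00)] = 0.2250
  C_13 = (-0.25)(-0.20) − (0.95)(0.00) = 0.0500
  C_21 = −[(0.00)(0.90) − (-0.05)(-0.20)] = 0.0100
  C_22 = (0.80)(0.90) − (-0.05)(0.00) = 0.7200
  C_23 = −[(0.80)(-0.20) − (0.00)(0.00)] = 0.1600
  C_31 = (0.00)(-0.40) − (-0.05)(0.95) = 0.0475
  C_32 = −[(0.80)(-0.40) − (-0.05)(-0.25)] = 0.3325
  C_33 = (0.80)(0.95) − (0.00)(-0.25) = 0.7600
det(I−A) = Σ_j (I−A)_1j·C_1j = (0.80)(0.7750) + (0.00)(0.2250) + (-0.05)(0.0500) = 0.6175
adj(I−A) = Cᵀ =
  [ 0.7750   0.0100   0.0475]
  [ 0.2250   0.7200   0.3325]
  [ 0.0500   0.1600   0.7600]
(I − A)⁻¹ = adj(I−A) / det(I−A) ≈
  [   1.2551     0.0162     0.0769]
  [   0.3644     1.1660     0.5385]
  [   0.0810     0.2591     1.2308]
x = (I − A)⁻¹ d = adj(I−A)·d / det(I−A), with det(I−A) = 0.6175:
  x_1 = (0.7750·560 + 0.0100·620 + 0.0475·780) / 0.6175 = 477.25 / 0.6175 ≈ 772.87
  x_2 = (0.2250·560 + 0.7200·620 + 0.3325·780) / 0.6175 = 831.75 / 0.6175 ≈ 1346.96
  x_3 = (0.0500·560 + 0.1600·620 + 0.7600·780) / 0.6175 = 720.00 / 0.6175 ≈ 1165.99

x_1 = 772.87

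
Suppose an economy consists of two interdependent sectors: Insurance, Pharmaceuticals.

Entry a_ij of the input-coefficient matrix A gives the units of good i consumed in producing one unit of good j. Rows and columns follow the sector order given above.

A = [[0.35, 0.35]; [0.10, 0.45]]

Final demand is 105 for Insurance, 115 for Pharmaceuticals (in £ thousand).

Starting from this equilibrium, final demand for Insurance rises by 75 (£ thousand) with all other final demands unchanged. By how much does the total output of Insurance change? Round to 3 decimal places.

I − A =
  [   0.65    -0.35]
  [  -0.10     0.55]
det(I−A) = (0.65)(0.55) − (-0.35)(-0.10) = 0.3225
adj(I−A) = [[0.55, 0.35], [0.10, 0.65]]
(I − A)⁻¹ = adj(I−A) / det(I−A) ≈
  [   1.7054     1.0853]
  [   0.3101     2.0155]
Δx = (I − A)⁻¹ Δd with Δd having +75 in the Insurance component and 0 elsewhere.
So Δx_I = L_II · (+75), where L_II = adj(I−A)_II / det(I−A) = 0.55 / 0.3225.
Δx_I = 0.55 × (+75) / 0.3225 = 41.25 / 0.3225 ≈ 127.907.

Δx_I = 127.907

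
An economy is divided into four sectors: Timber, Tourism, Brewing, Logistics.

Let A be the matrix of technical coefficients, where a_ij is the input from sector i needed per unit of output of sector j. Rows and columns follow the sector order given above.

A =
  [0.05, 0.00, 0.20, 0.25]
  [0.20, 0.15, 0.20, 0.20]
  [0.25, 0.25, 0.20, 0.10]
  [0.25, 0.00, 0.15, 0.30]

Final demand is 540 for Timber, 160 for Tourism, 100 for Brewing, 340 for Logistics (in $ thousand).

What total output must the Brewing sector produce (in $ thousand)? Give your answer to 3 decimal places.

x_3 = 842.623

I − A =
  [   0.95     0.00    -0.20    -0.25]
  [  -0.20     0.85    -0.20    -0.20]
  [  -0.25    -0.25     0.80    -0.10]
  [  -0.25     0.00    -0.15     0.70]
Compute the cofactors C_ij = (−1)^(i+j)·(3×3 minor ij) of I−A; the adjugate is their transpose:
adj(I−A) = Cᵀ =
  [ 0.420750   0.044375   0.150875   0.184500]
  [ 0.196500   0.418375   0.194500   0.217500]
  [ 0.217500   0.150625   0.512125   0.193875]
  [ 0.196875   0.048125   0.163625   0.546000]
det(I−A) = Σ_j (I−A)_1j·C_1j = (0.95)(0.420750) + (0.00)(0.196500) + (-0.20)(0.217500) + (-0.25)(0.196875) = 0.30699375
(I − A)⁻¹ = adj(I−A) / det(I−A) ≈
  [   1.3705     0.1445     0.4915     0.6010]
  [   0.6401     1.3628     0.6336     0.7085]
  [   0.7085     0.4906     1.6682     0.6315]
  [   0.6413     0.1568     0.5330     1.7785]
x = (I − A)⁻¹ d = adj(I−A)·d / det(I−A), with det(I−A) = 0.30699375:
  x_1 = (0.420750·540 + 0.044375·160 + 0.150875·100 + 0.184500·340) / 0.30699375 = 312.1225 / 0.30699375 ≈ 1016.706
  x_2 = (0.196500·540 + 0.418375·160 + 0.194500·100 + 0.217500·340) / 0.30699375 = 266.45 / 0.30699375 ≈ 867.933
  x_3 = (0.217500·540 + 0.150625·160 + 0.512125·100 + 0.193875·340) / 0.30699375 = 258.68 / 0.30699375 ≈ 842.623
  x_4 = (0.196875·540 + 0.048125·160 + 0.163625·100 + 0.546000·340) / 0.30699375 = 316.015 / 0.30699375 ≈ 1029.386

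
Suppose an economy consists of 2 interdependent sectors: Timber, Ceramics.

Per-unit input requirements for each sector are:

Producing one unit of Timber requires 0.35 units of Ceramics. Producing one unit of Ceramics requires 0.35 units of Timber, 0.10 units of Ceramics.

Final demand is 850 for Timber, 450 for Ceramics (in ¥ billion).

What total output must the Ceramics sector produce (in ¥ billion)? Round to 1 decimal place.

I − A =
  [   1.00    -0.35]
  [  -0.35     0.90]
det(I−A) = (1.00)(0.90) − (-0.35)(-0.35) = 0.7775
adj(I−A) = [[0.90, 0.35], [0.35, 1.00]]
(I − A)⁻¹ = adj(I−A) / det(I−A) ≈
  [   1.1576     0.4502]
  [   0.4502     1.2862]
x = (I − A)⁻¹ d = adj(I−A)·d / det(I−A), with det(I−A) = 0.7775:
  x_1 = (0.90·850 + 0.35·450) / 0.7775 = 922.50 / 0.7775 ≈ 1186.5
  x_2 = (0.35·850 + 1.00·450) / 0.7775 = 747.50 / 0.7775 ≈ 961.4

x_2 = 961.4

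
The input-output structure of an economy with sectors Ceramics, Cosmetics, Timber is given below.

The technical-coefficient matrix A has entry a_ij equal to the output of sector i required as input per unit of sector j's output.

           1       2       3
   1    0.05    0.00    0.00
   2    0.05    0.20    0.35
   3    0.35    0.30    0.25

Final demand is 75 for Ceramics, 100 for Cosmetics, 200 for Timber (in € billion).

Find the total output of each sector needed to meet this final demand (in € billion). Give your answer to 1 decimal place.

x_1 = 78.9, x_2 = 318.4, x_3 = 430.9

I − A =
  [   0.95     0.00     0.00]
  [  -0.05     0.80    -0.35]
  [  -0.35    -0.30     0.75]
Cofactors of I−A, C_ij = (−1)^(i+j)·(minor ij) (rows/columns in the sector order above):
  C_11 = (0.80)(0.75) − (-0.35)(-0.30) = 0.4950
  C_12 = −[(-0.05)(0.75) − (-0.35)(-0.35)] = 0.1600
  C_13 = (-0.05)(-0.30) − (0.80)(-0.35) = 0.2950
  C_21 = −[(0.00)(0.75) − (0.00)(-0.30)] = 0.0000
  C_22 = (0.95)(0.75) − (0.00)(-0.35) = 0.7125
  C_23 = −[(0.95)(-0.30) − (0.00)(-0.35)] = 0.2850
  C_31 = (0.00)(-0.35) − (0.00)(0.80) = 0.0000
  C_32 = −[(0.95)(-0.35) − (0.00)(-0.05)] = 0.3325
  C_33 = (0.95)(0.80) − (0.00)(-0.05) = 0.7600
det(I−A) = Σ_j (I−A)_1j·C_1j = (0.95)(0.4950) + (0.00)(0.1600) + (0.00)(0.2950) = 0.47025
adj(I−A) = Cᵀ =
  [ 0.4950   0.0000   0.0000]
  [ 0.1600   0.7125   0.3325]
  [ 0.2950   0.2850   0.7600]
(I − A)⁻¹ = adj(I−A) / det(I−A) ≈
  [   1.0526     0.0000     0.0000]
  [   0.3402     1.5152     0.7071]
  [   0.6273     0.6061     1.6162]
x = (I − A)⁻¹ d = adj(I−A)·d / det(I−A), with det(I−A) = 0.47025:
  x_1 = (0.4950·75 + 0.0000·100 + 0.0000·200) / 0.47025 = 37.125 / 0.47025 ≈ 78.9
  x_2 = (0.1600·75 + 0.7125·100 + 0.3325·200) / 0.47025 = 149.75 / 0.47025 ≈ 318.4
  x_3 = (0.2950·75 + 0.2850·100 + 0.7600·200) / 0.47025 = 202.625 / 0.47025 ≈ 430.9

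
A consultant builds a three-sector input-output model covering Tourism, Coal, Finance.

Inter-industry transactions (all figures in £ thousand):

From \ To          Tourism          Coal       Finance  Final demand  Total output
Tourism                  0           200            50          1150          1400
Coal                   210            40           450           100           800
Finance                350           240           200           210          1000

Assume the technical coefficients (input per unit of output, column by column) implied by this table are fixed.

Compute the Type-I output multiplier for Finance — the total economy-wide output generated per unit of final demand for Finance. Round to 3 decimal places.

m_3 = 2.768

Technical coefficients a_ij = z_ij / X_j:
  a_11 = 0/1400 = 0.00, a_21 = 210/1400 = 0.15, a_31 = 350/1400 = 0.25
  a_12 = 200/800 = 0.25, a_22 = 40/800 = 0.05, a_32 = 240/800 = 0.30
  a_13 = 50/1000 = 0.05, a_23 = 450/1000 = 0.45, a_33 = 200/1000 = 0.20
I − A =
  [   1.00    -0.25    -0.05]
  [  -0.15     0.95    -0.45]
  [  -0.25    -0.30     0.80]
Cofactors of I−A, C_ij = (−1)^(i+j)·(minor ij) (rows/columns in the sector order above):
  C_11 = (0.95)(0.80) − (-0.45)(-0.30) = 0.6250
  C_12 = −[(-0.15)(0.80) − (-0.45)(-0.25)] = 0.2325
  C_13 = (-0.15)(-0.30) − (0.95)(-0.25) = 0.2825
  C_21 = −[(-0.25)(0.80) − (-0.05)(-0.30)] = 0.2150
  C_22 = (1.00)(0.80) − (-0.05)(-0.25) = 0.7875
  C_23 = −[(1.00)(-0.30) − (-0.25)(-0.25)] = 0.3625
  C_31 = (-0.25)(-0.45) − (-0.05)(0.95) = 0.1600
  C_32 = −[(1.00)(-0.45) − (-0.05)(-0.15)] = 0.4575
  C_33 = (1.00)(0.95) − (-0.25)(-0.15) = 0.9125
det(I−A) = Σ_j (I−A)_1j·C_1j = (1.00)(0.6250) + (-0.25)(0.2325) + (-0.05)(0.2825) = 0.55275
adj(I−A) = Cᵀ =
  [ 0.6250   0.2150   0.1600]
  [ 0.2325   0.7875   0.4575]
  [ 0.2825   0.3625   0.9125]
(I − A)⁻¹ = adj(I−A) / det(I−A) ≈
  [   1.1307     0.3890     0.2895]
  [   0.4206     1.4247     0.8277]
  [   0.5111     0.6558     1.6508]
The output multiplier for sector j is the column-j sum of the Leontief inverse (I − A)⁻¹ = adj(I−A) / det(I−A).
Column 3 of adj(I−A): (0.1600, 0.4575, 0.9125); det(I−A) = 0.55275.
m_3 = (0.1600 + 0.4575 + 0.9125) / 0.55275 = 1.53 / 0.55275 ≈ 2.768.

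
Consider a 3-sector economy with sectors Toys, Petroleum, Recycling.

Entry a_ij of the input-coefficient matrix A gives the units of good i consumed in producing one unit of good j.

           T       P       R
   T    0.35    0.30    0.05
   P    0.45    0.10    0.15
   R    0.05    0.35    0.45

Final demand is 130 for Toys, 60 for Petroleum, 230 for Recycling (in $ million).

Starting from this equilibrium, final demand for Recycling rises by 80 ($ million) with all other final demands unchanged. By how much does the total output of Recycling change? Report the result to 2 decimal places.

I − A =
  [   0.65    -0.30    -0.05]
  [  -0.45     0.90    -0.15]
  [  -0.05    -0.35     0.55]
Cofactors of I−A, C_ij = (−1)^(i+j)·(minor ij) (rows/columns in the sector order above):
  C_11 = (0.90)(0.55) − (-0.15)(-0.35) = 0.4425
  C_12 = −[(-0.45)(0.55) − (-0.15)(-0.05)] = 0.2550
  C_13 = (-0.45)(-0.35) − (0.90)(-0.05) = 0.2025
  C_21 = −[(-0.30)(0.55) − (-0.05)(-0.35)] = 0.1825
  C_22 = (0.65)(0.55) − (-0.05)(-0.05) = 0.3550
  C_23 = −[(0.65)(-0.35) − (-0.30)(-0.05)] = 0.2425
  C_31 = (-0.30)(-0.15) − (-0.05)(0.90) = 0.0900
  C_32 = −[(0.65)(-0.15) − (-0.05)(-0.45)] = 0.1200
  C_33 = (0.65)(0.90) − (-0.30)(-0.45) = 0.4500
det(I−A) = Σ_j (I−A)_1j·C_1j = (0.65)(0.4425) + (-0.30)(0.2550) + (-0.05)(0.2025) = 0.2010
adj(I−A) = Cᵀ =
  [ 0.4425   0.1825   0.0900]
  [ 0.2550   0.3550   0.1200]
  [ 0.2025   0.2425   0.4500]
(I − A)⁻¹ = adj(I−A) / det(I−A) ≈
  [   2.2015     0.9080     0.4478]
  [   1.2687     1.7662     0.5970]
  [   1.0075     1.2065     2.2388]
Δx = (I − A)⁻¹ Δd with Δd having +80 in the Recycling component and 0 elsewhere.
So Δx_R = L_RR · (+80), where L_RR = adj(I−A)_RR / det(I−A) = 0.4500 / 0.2010.
Δx_R = 0.4500 × (+80) / 0.2010 = 36.00 / 0.2010 ≈ 179.10.

Δx_R = 179.10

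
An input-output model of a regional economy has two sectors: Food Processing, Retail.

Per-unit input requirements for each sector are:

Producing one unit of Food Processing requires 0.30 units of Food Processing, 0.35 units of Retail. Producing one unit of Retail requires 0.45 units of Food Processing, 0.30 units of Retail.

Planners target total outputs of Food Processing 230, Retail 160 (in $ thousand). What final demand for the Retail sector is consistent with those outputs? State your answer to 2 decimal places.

I − A =
  [   0.70    -0.45]
  [  -0.35     0.70]
d = (I − A) x:
  d_1 = (+0.70)·230 + (-0.45)·160 = 89.00
  d_2 = (-0.35)·230 + (+0.70)·160 = 31.50

d_2 = 31.50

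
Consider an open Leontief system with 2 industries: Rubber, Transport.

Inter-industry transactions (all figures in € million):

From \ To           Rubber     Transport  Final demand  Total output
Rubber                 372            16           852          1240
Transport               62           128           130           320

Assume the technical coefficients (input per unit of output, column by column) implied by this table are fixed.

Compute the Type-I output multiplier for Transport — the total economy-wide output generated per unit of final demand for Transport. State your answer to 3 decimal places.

Technical coefficients a_ij = z_ij / X_j:
  a_RR = 372/1240 = 0.30, a_TR = 62/1240 = 0.05
  a_RT = 16/320 = 0.05, a_TT = 128/320 = 0.40
I − A =
  [   0.70    -0.05]
  [  -0.05     0.60]
det(I−A) = (0.70)(0.60) − (-0.05)(-0.05) = 0.4175
adj(I−A) = [[0.60, 0.05], [0.05, 0.70]]
(I − A)⁻¹ = adj(I−A) / det(I−A) ≈
  [   1.4371     0.1198]
  [   0.1198     1.6766]
The output multiplier for sector j is the column-j sum of the Leontief inverse (I − A)⁻¹ = adj(I−A) / det(I−A).
Column T of adj(I−A): (0.05, 0.70); det(I−A) = 0.4175.
m_T = (0.05 + 0.70) / 0.4175 = 0.75 / 0.4175 ≈ 1.796.

m_T = 1.796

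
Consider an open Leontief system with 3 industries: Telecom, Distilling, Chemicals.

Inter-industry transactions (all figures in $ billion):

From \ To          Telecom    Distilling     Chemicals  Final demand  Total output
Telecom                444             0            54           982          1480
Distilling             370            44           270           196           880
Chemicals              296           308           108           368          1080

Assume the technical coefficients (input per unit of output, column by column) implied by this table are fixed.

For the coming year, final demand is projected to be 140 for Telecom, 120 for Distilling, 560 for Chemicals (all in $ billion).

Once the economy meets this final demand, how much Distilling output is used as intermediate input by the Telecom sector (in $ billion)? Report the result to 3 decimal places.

z_DT = 65.035

Technical coefficients a_ij = z_ij / X_j:
  a_TT = 444/1480 = 0.30, a_DT = 370/1480 = 0.25, a_CT = 296/1480 = 0.20
  a_TD = 0/880 = 0.00, a_DD = 44/880 = 0.05, a_CD = 308/880 = 0.35
  a_TC = 54/1080 = 0.05, a_DC = 270/1080 = 0.25, a_CC = 108/1080 = 0.10
I − A =
  [   0.70     0.00    -0.05]
  [  -0.25     0.95    -0.25]
  [  -0.20    -0.35     0.90]
Cofactors of I−A, C_ij = (−1)^(i+j)·(minor ij) (rows/columns in the sector order above):
  C_11 = (0.95)(0.90) − (-0.25)(-0.35) = 0.7675
  C_12 = −[(-0.25)(0.90) − (-0.25)(-0.20)] = 0.2750
  C_13 = (-0.25)(-0.35) − (0.95)(-0.20) = 0.2775
  C_21 = −[(0.00)(0.90) − (-0.05)(-0.35)] = 0.0175
  C_22 = (0.70)(0.90) − (-0.05)(-0.20) = 0.6200
  C_23 = −[(0.70)(-0.35) − (0.00)(-0.20)] = 0.2450
  C_31 = (0.00)(-0.25) − (-0.05)(0.95) = 0.0475
  C_32 = −[(0.70)(-0.25) − (-0.05)(-0.25)] = 0.1875
  C_33 = (0.70)(0.95) − (0.00)(-0.25) = 0.6650
det(I−A) = Σ_j (I−A)_1j·C_1j = (0.70)(0.7675) + (0.00)(0.2750) + (-0.05)(0.2775) = 0.523375
adj(I−A) = Cᵀ =
  [ 0.7675   0.0175   0.0475]
  [ 0.2750   0.6200   0.1875]
  [ 0.2775   0.2450   0.6650]
(I − A)⁻¹ = adj(I−A) / det(I−A) ≈
  [   1.4664     0.0334     0.0908]
  [   0.5254     1.1846     0.3583]
  [   0.5302     0.4681     1.2706]
First solve x = (I − A)⁻¹ d = adj(I−A)·d / det(I−A); in particular x_T = (0.7675·140 + 0.0175·120 + 0.0475·560) / 0.523375 = 136.15 / 0.523375 ≈ 260.13852.
Intermediate flow from D to T: z_DT = a_DT · x_T = 0.25 × 136.15 / 0.523375 = 34.0375 / 0.523375 ≈ 65.035.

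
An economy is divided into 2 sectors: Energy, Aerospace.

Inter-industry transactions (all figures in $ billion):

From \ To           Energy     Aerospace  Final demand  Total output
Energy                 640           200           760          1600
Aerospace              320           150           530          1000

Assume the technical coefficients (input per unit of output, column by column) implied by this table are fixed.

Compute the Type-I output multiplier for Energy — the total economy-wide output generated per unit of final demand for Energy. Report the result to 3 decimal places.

Technical coefficients a_ij = z_ij / X_j:
  a_EE = 640/1600 = 0.40, a_AE = 320/1600 = 0.20
  a_EA = 200/1000 = 0.20, a_AA = 150/1000 = 0.15
I − A =
  [   0.60    -0.20]
  [  -0.20     0.85]
det(I−A) = (0.60)(0.85) − (-0.20)(-0.20) = 0.4700
adj(I−A) = [[0.85, 0.20], [0.20, 0.60]]
(I − A)⁻¹ = adj(I−A) / det(I−A) ≈
  [   1.8085     0.4255]
  [   0.4255     1.2766]
The output multiplier for sector j is the column-j sum of the Leontief inverse (I − A)⁻¹ = adj(I−A) / det(I−A).
Column E of adj(I−A): (0.85, 0.20); det(I−A) = 0.4700.
m_E = (0.85 + 0.20) / 0.4700 = 1.05 / 0.4700 ≈ 2.234.

m_E = 2.234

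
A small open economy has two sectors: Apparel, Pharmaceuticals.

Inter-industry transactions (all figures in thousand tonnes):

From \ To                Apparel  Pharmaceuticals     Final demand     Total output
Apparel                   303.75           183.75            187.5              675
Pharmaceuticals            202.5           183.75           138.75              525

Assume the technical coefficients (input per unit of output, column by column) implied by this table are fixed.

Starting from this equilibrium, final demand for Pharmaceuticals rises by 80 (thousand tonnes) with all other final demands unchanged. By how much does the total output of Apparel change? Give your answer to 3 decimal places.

Technical coefficients a_ij = z_ij / X_j:
  a_11 = 303.75/675 = 0.45, a_21 = 202.5/675 = 0.30
  a_12 = 183.75/525 = 0.35, a_22 = 183.75/525 = 0.35
I − A =
  [   0.55    -0.35]
  [  -0.30     0.65]
det(I−A) = (0.55)(0.65) − (-0.35)(-0.30) = 0.2525
adj(I−A) = [[0.65, 0.35], [0.30, 0.55]]
(I − A)⁻¹ = adj(I−A) / det(I−A) ≈
  [   2.5743     1.3861]
  [   1.1881     2.1782]
Δx = (I − A)⁻¹ Δd with Δd having +80 in the Pharmaceuticals component and 0 elsewhere.
So Δx_1 = L_12 · (+80), where L_12 = adj(I−A)_12 / det(I−A) = 0.35 / 0.2525.
Δx_1 = 0.35 × (+80) / 0.2525 = 28.00 / 0.2525 ≈ 110.891.

Δx_1 = 110.891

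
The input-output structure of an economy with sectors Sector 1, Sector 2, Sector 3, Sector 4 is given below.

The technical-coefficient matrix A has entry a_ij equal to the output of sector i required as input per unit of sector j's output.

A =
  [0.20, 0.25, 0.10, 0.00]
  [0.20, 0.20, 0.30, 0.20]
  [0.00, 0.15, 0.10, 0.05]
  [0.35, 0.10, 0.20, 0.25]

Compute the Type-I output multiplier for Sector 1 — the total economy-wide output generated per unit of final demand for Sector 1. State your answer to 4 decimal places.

m_1 = 3.0402

I − A =
  [   0.80    -0.25    -0.10     0.00]
  [  -0.20     0.80    -0.30    -0.20]
  [   0.00    -0.15     0.90    -0.05]
  [  -0.35    -0.10    -0.20     0.75]
Compute the cofactors C_ij = (−1)^(i+j)·(3×3 minor ij) of I−A; the adjugate is their transpose:
adj(I−A) = Cᵀ =
  [ 0.472750   0.178000   0.124250   0.055750]
  [ 0.201250   0.530250   0.234000   0.157000]
  [ 0.048000   0.098375   0.409000   0.053500]
  [ 0.260250   0.180000   0.198250   0.492000]
det(I−A) = Σ_j (I−A)_1j·C_1j = (0.80)(0.472750) + (-0.25)(0.201250) + (-0.10)(0.048000) + (0.00)(0.260250) = 0.3230875
(I − A)⁻¹ = adj(I−A) / det(I−A) ≈
  [   1.46323     0.55093     0.38457     0.17255]
  [   0.62290     1.64120     0.72426     0.48594]
  [   0.14857     0.30448     1.26591     0.16559]
  [   0.80551     0.55712     0.61361     1.52281]
The output multiplier for sector j is the column-j sum of the Leontief inverse (I − A)⁻¹ = adj(I−A) / det(I−A).
Column 1 of adj(I−A): (0.472750, 0.201250, 0.048000, 0.260250); det(I−A) = 0.3230875.
m_1 = (0.472750 + 0.201250 + 0.048000 + 0.260250) / 0.3230875 = 0.98225 / 0.3230875 ≈ 3.0402.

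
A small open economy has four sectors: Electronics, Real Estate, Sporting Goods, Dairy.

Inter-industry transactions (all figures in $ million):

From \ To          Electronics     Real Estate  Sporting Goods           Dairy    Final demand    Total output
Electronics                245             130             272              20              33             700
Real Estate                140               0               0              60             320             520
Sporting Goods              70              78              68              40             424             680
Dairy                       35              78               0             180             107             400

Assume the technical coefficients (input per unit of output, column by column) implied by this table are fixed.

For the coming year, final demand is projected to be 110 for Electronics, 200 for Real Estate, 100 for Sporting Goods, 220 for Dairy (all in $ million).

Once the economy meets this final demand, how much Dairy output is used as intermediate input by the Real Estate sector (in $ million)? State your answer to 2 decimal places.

z_DR = 58.95

Technical coefficients a_ij = z_ij / X_j:
  a_EE = 245/700 = 0.35, a_RE = 140/700 = 0.20, a_SE = 70/700 = 0.10, a_DE = 35/700 = 0.05
  a_ER = 130/520 = 0.25, a_RR = 0/520 = 0.00, a_SR = 78/520 = 0.15, a_DR = 78/520 = 0.15
  a_ES = 272/680 = 0.40, a_RS = 0/680 = 0.00, a_SS = 68/680 = 0.10, a_DS = 0/680 = 0.00
  a_ED = 20/400 = 0.05, a_RD = 60/400 = 0.15, a_SD = 40/400 = 0.10, a_DD = 180/400 = 0.45
I − A =
  [   0.65    -0.25    -0.40    -0.05]
  [  -0.20     1.00     0.00    -0.15]
  [  -0.10    -0.15     0.90    -0.10]
  [  -0.05    -0.15     0.00     0.55]
Compute the cofactors C_ij = (−1)^(i+j)·(3×3 minor ij) of I−A; the adjugate is their transpose:
adj(I−A) = Cᵀ =
  [ 0.474750   0.169500   0.211000   0.127750]
  [ 0.105750   0.295500   0.047000   0.098750]
  [ 0.078375   0.078750   0.309500   0.084875]
  [ 0.072000   0.096000   0.032000   0.488000]
det(I−A) = Σ_j (I−A)_1j·C_1j = (0.65)(0.474750) + (-0.25)(0.105750) + (-0.40)(0.078375) + (-0.05)(0.072000) = 0.2472
(I − A)⁻¹ = adj(I−A) / det(I−A) ≈
  [   1.9205     0.6857     0.8536     0.5168]
  [   0.4278     1.1954     0.1901     0.3995]
  [   0.3171     0.3186     1.2520     0.3433]
  [   0.2913     0.3883     0.1294     1.9741]
First solve x = (I − A)⁻¹ d = adj(I−A)·d / det(I−A); in particular x_R = (0.105750·110 + 0.295500·200 + 0.047000·100 + 0.098750·220) / 0.2472 = 97.1575 / 0.2472 ≈ 393.0320.
Intermediate flow from D to R: z_DR = a_DR · x_R = 0.15 × 97.1575 / 0.2472 = 14.573625 / 0.2472 ≈ 58.95.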